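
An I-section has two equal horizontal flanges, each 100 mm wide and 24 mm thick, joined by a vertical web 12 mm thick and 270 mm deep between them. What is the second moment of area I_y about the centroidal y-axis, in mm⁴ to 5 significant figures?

I_y ≈ 4.0389 × 10⁶ mm⁴

Decompose the section into non-overlapping parts with the origin at the bottom-left of its bounding rectangle.
Bottom flange: 100 × 24, A = 2 400 mm², x = 50 mm, Ī = 2 000 000 mm⁴.
Web: 12 × 270, A = 3 240 mm², x = 50 mm, Ī = 38 880 mm⁴.
Top flange: 100 × 24, A = 2 400 mm², x = 50 mm, Ī = 2 000 000 mm⁴.
By symmetry the centroid is at mid-width, x̄ = 50 mm.
All pieces are centred on the centroidal y-axis, so I = ΣĪ = 4 038 880 mm⁴.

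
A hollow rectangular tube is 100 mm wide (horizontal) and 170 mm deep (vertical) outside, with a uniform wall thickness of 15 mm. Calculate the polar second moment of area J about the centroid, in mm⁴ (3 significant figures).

J ≈ 3.51 × 10⁷ mm⁴

Break the section into simple shapes (no overlaps), measuring from the bottom-left corner of the bounding box.
Outer rectangle: 100 × 170, A = 17 000 mm², y = 85 mm, Ī = 40 941 667 mm⁴.
Inner void (subtracted): 70 × 140, A = 9 800 mm², y = 85 mm, Ī = 16 006 667 mm⁴.
By symmetry the centroid is at mid-height, ȳ = 85 mm.
All pieces are centred on the centroidal x-axis, so I = ΣĪ (holes subtracted) = 24 935 000 mm⁴.
Repeating about the centroidal y-axis gives I_y = 10 165 000 mm⁴.
Polar second moment: J = I_x + I_y = 35 100 000 mm⁴.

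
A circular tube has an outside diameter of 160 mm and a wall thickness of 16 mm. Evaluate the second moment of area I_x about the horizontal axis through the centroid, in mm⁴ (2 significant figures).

Treat the section as a set of non-overlapping primitives; coordinates are from the bounding-box lower-left.
Outer circle: ⌀160, A = 20 106 mm², y = 80 mm, Ī = 32 169 909 mm⁴.
Bore (subtracted): ⌀128, A = 12 868 mm², y = 80 mm, Ī = 13 176 795 mm⁴.
By symmetry the centroid is at mid-height, ȳ = 80 mm.
All pieces are centred on the horizontal axis through the centroid, so I = ΣĪ (holes subtracted) = 18 993 114 mm⁴.

I_x ≈ 1.9 × 10⁷ mm⁴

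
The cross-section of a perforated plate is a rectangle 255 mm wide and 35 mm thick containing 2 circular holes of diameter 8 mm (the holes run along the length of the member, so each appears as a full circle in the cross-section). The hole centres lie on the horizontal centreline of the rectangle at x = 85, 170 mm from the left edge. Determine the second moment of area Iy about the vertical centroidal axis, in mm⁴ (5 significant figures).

Decompose the section into non-overlapping parts with the origin at the bottom-left of its bounding rectangle.
Plate: 255 × 35, A = 8 925 mm², x = 127.5 mm, Ī = 48 362 344 mm⁴.
Hole 1 (subtracted): ⌀8, A = 50.26548 mm², x = 85 mm, Ī = 201.0619 mm⁴.
Hole 2 (subtracted): ⌀8, A = 50.26548 mm², x = 170 mm, Ī = 201.0619 mm⁴.
By symmetry the centroid is at mid-width, x̄ = 127.5 mm.
Transfer each piece to the vertical centroidal axis using Ī + A·d² with d = x − 127.5:
  plate: d = 0 mm → contributes +48 362 344 mm⁴
  hole 1: d = -42.5 mm → contributes −90993.09 mm⁴
  hole 2: d = 42.5 mm → contributes −90993.09 mm⁴
Total I = 48 180 358 mm⁴.

Iy ≈ 4.8180 × 10⁷ mm⁴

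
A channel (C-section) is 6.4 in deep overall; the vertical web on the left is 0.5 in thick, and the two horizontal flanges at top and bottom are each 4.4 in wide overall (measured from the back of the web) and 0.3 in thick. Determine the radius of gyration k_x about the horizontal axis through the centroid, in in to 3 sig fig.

k_x ≈ 2.43 in

Treat the section as a set of non-overlapping primitives; coordinates are from the bounding-box lower-left.
Web: 0.5 × 6.4, A = 3.2 in², y = 3.2 in, Ī = 10.923 in⁴.
Top flange (beyond web): 3.9 × 0.3, A = 1.17 in², y = 6.25 in, Ī = 0.008775 in⁴.
Bottom flange (beyond web): 3.9 × 0.3, A = 1.17 in², y = 0.15 in, Ī = 0.008775 in⁴.
By symmetry the centroid is at mid-height, ȳ = 3.2 in.
Transfer each piece to the horizontal axis through the centroid using Ī + A·d² with d = y − 3.2:
  web: d = 0 in → contributes +10.923 in⁴
  top flange (beyond web): d = 3.05 in → contributes +10.893 in⁴
  bottom flange (beyond web): d = -3.05 in → contributes +10.893 in⁴
Total I = 32.708 in⁴.
Radius of gyration: k = √(I/A) = √(32.708 / 5.54) = 2.4298 in.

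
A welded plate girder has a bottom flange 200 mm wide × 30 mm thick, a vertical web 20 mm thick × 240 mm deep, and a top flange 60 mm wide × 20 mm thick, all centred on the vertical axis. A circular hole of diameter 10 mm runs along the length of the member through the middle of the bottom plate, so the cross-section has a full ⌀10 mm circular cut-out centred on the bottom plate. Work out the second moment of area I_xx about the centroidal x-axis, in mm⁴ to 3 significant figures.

I_xx ≈ 1.17 × 10⁸ mm⁴

Split into non-overlapping primitives; take the origin at the lower-left of the bounding box.
Bottom plate: 200 × 30, A = 6 000 mm², y = 15 mm, Ī = 450 000 mm⁴.
Web plate: 20 × 240, A = 4 800 mm², y = 150 mm, Ī = 23 040 000 mm⁴.
Top plate: 60 × 20, A = 1 200 mm², y = 280 mm, Ī = 40 000 mm⁴.
Hole (subtracted): ⌀10, A = 78.54 mm², y = 15 mm, Ī = 490.87 mm⁴.
Centroid: ȳ = ΣA·y / ΣA = 96.03 mm.
Transfer each piece to the centroidal x-axis using Ī + A·d² with d = y − 96.03:
  bottom plate: d = -81.03 mm → contributes +39 845 498 mm⁴
  web plate: d = 53.97 mm → contributes +37 021 075 mm⁴
  top plate: d = 183.97 mm → contributes +40 653 802 mm⁴
  hole: d = -81.03 mm → contributes −516 177 mm⁴
Total I = 117 004 198 mm⁴.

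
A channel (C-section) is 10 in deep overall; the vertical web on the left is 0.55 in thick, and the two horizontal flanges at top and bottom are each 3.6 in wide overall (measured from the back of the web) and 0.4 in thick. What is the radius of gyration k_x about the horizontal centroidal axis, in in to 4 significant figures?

Treat the section as a set of non-overlapping primitives; coordinates are from the bounding-box lower-left.
Web: 0.55 × 10, A = 5.5 in², y = 5 in, Ī = 45.8333 in⁴.
Top flange (beyond web): 3.05 × 0.4, A = 1.22 in², y = 9.8 in, Ī = 0.0162667 in⁴.
Bottom flange (beyond web): 3.05 × 0.4, A = 1.22 in², y = 0.2 in, Ī = 0.0162667 in⁴.
By symmetry the centroid is at mid-height, ȳ = 5 in.
Transfer each piece to the horizontal centroidal axis using Ī + A·d² with d = y − 5:
  web: d = 0 in → contributes +45.8333 in⁴
  top flange (beyond web): d = 4.8 in → contributes +28.1251 in⁴
  bottom flange (beyond web): d = -4.8 in → contributes +28.1251 in⁴
Total I = 102.083 in⁴.
Radius of gyration: k = √(I/A) = √(102.083 / 7.94) = 3.58565 in.

k_x ≈ 3.586 in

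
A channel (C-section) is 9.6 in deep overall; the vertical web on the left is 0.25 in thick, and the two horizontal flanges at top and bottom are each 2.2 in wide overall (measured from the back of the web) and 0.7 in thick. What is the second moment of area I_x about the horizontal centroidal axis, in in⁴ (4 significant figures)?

I_x ≈ 72.60 in⁴

Split into non-overlapping primitives; take the origin at the lower-left of the bounding box.
Web: 0.25 × 9.6, A = 2.4 in², y = 4.8 in, Ī = 18.432 in⁴.
Top flange (beyond web): 1.95 × 0.7, A = 1.365 in², y = 9.25 in, Ī = 0.0557375 in⁴.
Bottom flange (beyond web): 1.95 × 0.7, A = 1.365 in², y = 0.35 in, Ī = 0.0557375 in⁴.
By symmetry the centroid is at mid-height, ȳ = 4.8 in.
Transfer each piece to the horizontal centroidal axis using Ī + A·d² with d = y − 4.8:
  web: d = 0 in → contributes +18.432 in⁴
  top flange (beyond web): d = 4.45 in → contributes +27.0862 in⁴
  bottom flange (beyond web): d = -4.45 in → contributes +27.0862 in⁴
Total I = 72.6043 in⁴.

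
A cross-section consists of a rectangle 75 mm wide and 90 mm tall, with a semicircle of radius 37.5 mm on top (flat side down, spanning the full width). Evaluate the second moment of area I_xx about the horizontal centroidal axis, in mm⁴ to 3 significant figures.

Decompose the section into non-overlapping parts with the origin at the bottom-left of its bounding rectangle.
Rectangular body: 75 × 90, A = 6 750 mm², y = 45 mm, Ī = 4 556 250 mm⁴.
Semicircular cap: semicircle r = 37.5, A = 2208.9 mm², y = 105.92 mm, Ī = 217 049 mm⁴.
Centroid: ȳ = ΣA·y / ΣA = 60.019 mm.
Transfer each piece to the horizontal centroidal axis using Ī + A·d² with d = y − 60.019:
  rectangular body: d = -15.019 mm → contributes +6 078 940 mm⁴
  semicircular cap: d = 45.896 mm → contributes +4 870 048 mm⁴
Total I = 10 948 988 mm⁴.

I_xx ≈ 1.09 × 10⁷ mm⁴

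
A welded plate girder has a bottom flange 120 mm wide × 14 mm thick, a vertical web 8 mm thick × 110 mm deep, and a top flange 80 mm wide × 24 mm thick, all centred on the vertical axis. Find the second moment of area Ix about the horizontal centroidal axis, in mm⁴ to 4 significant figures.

Ix ≈ 1.595 × 10⁷ mm⁴

Split into non-overlapping primitives; take the origin at the lower-left of the bounding box.
Bottom plate: 120 × 14, A = 1 680 mm², y = 7 mm, Ī = 27 440 mm⁴.
Web plate: 8 × 110, A = 880 mm², y = 69 mm, Ī = 887 333 mm⁴.
Top plate: 80 × 24, A = 1 920 mm², y = 136 mm, Ī = 92 160 mm⁴.
Centroid: ȳ = ΣA·y / ΣA = 74.4643 mm.
Transfer each piece to the horizontal centroidal axis using Ī + A·d² with d = y − 74.4643:
  bottom plate: d = -67.4643 mm → contributes +7 673 842 mm⁴
  web plate: d = -5.46429 mm → contributes +913 609 mm⁴
  top plate: d = 61.5357 mm → contributes +7 362 517 mm⁴
Total I = 15 949 968 mm⁴.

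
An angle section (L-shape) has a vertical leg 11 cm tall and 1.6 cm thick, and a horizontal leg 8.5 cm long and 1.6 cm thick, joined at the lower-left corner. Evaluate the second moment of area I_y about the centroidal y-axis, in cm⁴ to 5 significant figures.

I_y ≈ 170.10 cm⁴

Treat the section as a set of non-overlapping primitives; coordinates are from the bounding-box lower-left.
Vertical leg: 1.6 × 11, A = 17.6 cm², x = 0.8 cm, Ī = 3.754667 cm⁴.
Horizontal leg (remainder): 6.9 × 1.6, A = 11.04 cm², x = 5.05 cm, Ī = 43.8012 cm⁴.
Centroid: x̄ = ΣA·x / ΣA = 2.438268 cm.
Transfer each piece to the centroidal y-axis using Ī + A·d² with d = x − 2.438268:
  vertical leg: d = -1.638268 cm → contributes +50.9917 cm⁴
  horizontal leg (remainder): d = 2.611732 cm → contributes +119.1066 cm⁴
Total I = 170.0983 cm⁴.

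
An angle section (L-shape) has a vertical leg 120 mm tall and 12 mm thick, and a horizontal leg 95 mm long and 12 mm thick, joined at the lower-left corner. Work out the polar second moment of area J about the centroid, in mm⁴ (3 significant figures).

J ≈ 5.37 × 10⁶ mm⁴

Split into non-overlapping primitives; take the origin at the lower-left of the bounding box.
Vertical leg: 12 × 120, A = 1 440 mm², y = 60 mm, Ī = 1 728 000 mm⁴.
Horizontal leg (remainder): 83 × 12, A = 996 mm², y = 6 mm, Ī = 11 952 mm⁴.
Centroid: ȳ = ΣA·y / ΣA = 37.921 mm.
Transfer each piece to the centroidal x-axis using Ī + A·d² with d = y − 37.921:
  vertical leg: d = 22.079 mm → contributes +2 429 963 mm⁴
  horizontal leg (remainder): d = -31.921 mm → contributes +1 026 838 mm⁴
Total I = 3 456 801 mm⁴.
For the y-axis: x̄ = 25.421 mm.
Repeating about the centroidal y-axis gives I_y = 1 917 476 mm⁴.
Polar second moment: J = I_x + I_y = 5 374 277 mm⁴.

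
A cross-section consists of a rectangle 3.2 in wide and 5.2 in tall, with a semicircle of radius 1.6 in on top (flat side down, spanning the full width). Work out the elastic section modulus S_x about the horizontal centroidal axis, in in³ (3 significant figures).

S_x ≈ 20.5 in³

Decompose the section into non-overlapping parts with the origin at the bottom-left of its bounding rectangle.
Rectangular body: 3.2 × 5.2, A = 16.64 in², y = 2.6 in, Ī = 37.495 in⁴.
Semicircular cap: semicircle r = 1.6, A = 4.0212 in², y = 5.8791 in, Ī = 0.7193 in⁴.
Centroid: ȳ = ΣA·y / ΣA = 3.2382 in.
Transfer each piece to the horizontal centroidal axis using Ī + A·d² with d = y − 3.2382:
  rectangular body: d = -0.63819 in → contributes +44.273 in⁴
  semicircular cap: d = 2.6409 in → contributes +28.764 in⁴
Total I = 73.037 in⁴.
Extreme fibre distance c = 3.5618 in; S = I/c = 20.506 in³.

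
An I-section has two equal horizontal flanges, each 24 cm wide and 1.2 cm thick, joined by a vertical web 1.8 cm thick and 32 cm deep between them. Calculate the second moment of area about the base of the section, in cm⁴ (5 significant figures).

Break the section into simple shapes (no overlaps), measuring from the bottom-left corner of the bounding box.
Bottom flange: 24 × 1.2, A = 28.8 cm², y = 0.6 cm, Ī = 3.456 cm⁴.
Web: 1.8 × 32, A = 57.6 cm², y = 17.2 cm, Ī = 4915.2 cm⁴.
Top flange: 24 × 1.2, A = 28.8 cm², y = 33.8 cm, Ī = 3.456 cm⁴.
Transfer each piece to the bottom edge using Ī + A·d² with d = y − 0:
  bottom flange: d = 0.6 cm → contributes +13.824 cm⁴
  web: d = 17.2 cm → contributes +21955.58 cm⁴
  top flange: d = 33.8 cm → contributes +32905.73 cm⁴
Total I = 54875.14 cm⁴.

I_base ≈ 5.4875 × 10⁴ cm⁴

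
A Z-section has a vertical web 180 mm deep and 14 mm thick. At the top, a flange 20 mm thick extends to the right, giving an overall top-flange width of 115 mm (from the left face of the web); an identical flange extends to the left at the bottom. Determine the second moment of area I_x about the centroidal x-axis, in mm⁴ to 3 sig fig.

I_x ≈ 3.28 × 10⁷ mm⁴

Break the section into simple shapes (no overlaps), measuring from the bottom-left corner of the bounding box.
Web: 14 × 180, A = 2 520 mm², y = 90 mm, Ī = 6 804 000 mm⁴.
Top flange (beyond web): 101 × 20, A = 2 020 mm², y = 170 mm, Ī = 67 333 mm⁴.
Bottom flange (beyond web): 101 × 20, A = 2 020 mm², y = 10 mm, Ī = 67 333 mm⁴.
Centroid: ȳ = ΣA·y / ΣA = 90 mm.
Transfer each piece to the centroidal x-axis using Ī + A·d² with d = y − 90:
  web: d = 0 mm → contributes +6 804 000 mm⁴
  top flange (beyond web): d = 80 mm → contributes +12 995 333 mm⁴
  bottom flange (beyond web): d = -80 mm → contributes +12 995 333 mm⁴
Total I = 32 794 667 mm⁴.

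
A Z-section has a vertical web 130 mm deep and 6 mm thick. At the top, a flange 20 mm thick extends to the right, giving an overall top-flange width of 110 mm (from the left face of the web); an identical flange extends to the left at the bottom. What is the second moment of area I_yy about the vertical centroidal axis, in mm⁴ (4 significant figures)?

I_yy ≈ 1.634 × 10⁷ mm⁴

Decompose the section into non-overlapping parts with the origin at the bottom-left of its bounding rectangle.
Web: 6 × 130, A = 780 mm², x = 107 mm, Ī = 2 340 mm⁴.
Top flange (beyond web): 104 × 20, A = 2 080 mm², x = 162 mm, Ī = 1 874 773 mm⁴.
Bottom flange (beyond web): 104 × 20, A = 2 080 mm², x = 52 mm, Ī = 1 874 773 mm⁴.
Centroid: x̄ = ΣA·x / ΣA = 107 mm.
Transfer each piece to the vertical centroidal axis using Ī + A·d² with d = x − 107:
  web: d = 0 mm → contributes +2 340 mm⁴
  top flange (beyond web): d = 55 mm → contributes +8 166 773 mm⁴
  bottom flange (beyond web): d = -55 mm → contributes +8 166 773 mm⁴
Total I = 16 335 887 mm⁴.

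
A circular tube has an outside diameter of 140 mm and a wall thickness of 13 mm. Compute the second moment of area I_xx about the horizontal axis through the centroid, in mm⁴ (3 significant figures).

Treat the section as a set of non-overlapping primitives; coordinates are from the bounding-box lower-left.
Outer circle: ⌀140, A = 15 394 mm², y = 70 mm, Ī = 18 857 410 mm⁴.
Bore (subtracted): ⌀114, A = 10 207 mm², y = 70 mm, Ī = 8 290 664 mm⁴.
By symmetry the centroid is at mid-height, ȳ = 70 mm.
All pieces are centred on the horizontal axis through the centroid, so I = ΣĪ (holes subtracted) = 10 566 746 mm⁴.

I_xx ≈ 1.06 × 10⁷ mm⁴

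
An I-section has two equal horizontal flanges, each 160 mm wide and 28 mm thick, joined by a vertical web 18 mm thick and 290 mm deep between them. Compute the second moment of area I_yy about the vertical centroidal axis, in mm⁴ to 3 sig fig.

I_yy ≈ 1.93 × 10⁷ mm⁴

Treat the section as a set of non-overlapping primitives; coordinates are from the bounding-box lower-left.
Bottom flange: 160 × 28, A = 4 480 mm², x = 80 mm, Ī = 9 557 333 mm⁴.
Web: 18 × 290, A = 5 220 mm², x = 80 mm, Ī = 140 940 mm⁴.
Top flange: 160 × 28, A = 4 480 mm², x = 80 mm, Ī = 9 557 333 mm⁴.
By symmetry the centroid is at mid-width, x̄ = 80 mm.
All pieces are centred on the vertical centroidal axis, so I = ΣĪ = 19 255 607 mm⁴.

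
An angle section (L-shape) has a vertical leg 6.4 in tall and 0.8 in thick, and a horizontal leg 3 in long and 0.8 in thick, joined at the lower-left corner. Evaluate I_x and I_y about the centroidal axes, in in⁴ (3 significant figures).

I_x ≈ 27.8 in⁴, I_y ≈ 3.93 in⁴

Decompose the section into non-overlapping parts with the origin at the bottom-left of its bounding rectangle.
Vertical leg: 0.8 × 6.4, A = 5.12 in², y = 3.2 in, Ī = 17.476 in⁴.
Horizontal leg (remainder): 2.2 × 0.8, A = 1.76 in², y = 0.4 in, Ī = 0.093867 in⁴.
Centroid: ȳ = ΣA·y / ΣA = 2.4837 in.
Transfer each piece to the centroidal x-axis using Ī + A·d² with d = y − 2.4837:
  vertical leg: d = 0.71628 in → contributes +20.103 in⁴
  horizontal leg (remainder): d = -2.0837 in → contributes +7.7356 in⁴
Total I = 27.839 in⁴.
For the y-axis: x̄ = 0.78372 in.
Repeating about the centroidal y-axis gives I_y = 3.9299 in⁴.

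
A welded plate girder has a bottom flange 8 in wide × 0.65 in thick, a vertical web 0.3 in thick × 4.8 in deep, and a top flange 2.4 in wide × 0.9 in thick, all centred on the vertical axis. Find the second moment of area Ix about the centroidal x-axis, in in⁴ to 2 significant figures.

Decompose the section into non-overlapping parts with the origin at the bottom-left of its bounding rectangle.
Bottom plate: 8 × 0.65, A = 5.2 in², y = 0.325 in, Ī = 0.1831 in⁴.
Web plate: 0.3 × 4.8, A = 1.44 in², y = 3.05 in, Ī = 2.765 in⁴.
Top plate: 2.4 × 0.9, A = 2.16 in², y = 5.9 in, Ī = 0.1458 in⁴.
Centroid: ȳ = ΣA·y / ΣA = 2.139 in.
Transfer each piece to the centroidal x-axis using Ī + A·d² with d = y − 2.139:
  bottom plate: d = -1.814 in → contributes +17.3 in⁴
  web plate: d = 0.9107 in → contributes +3.959 in⁴
  top plate: d = 3.761 in → contributes +30.69 in⁴
Total I = 51.95 in⁴.

Ix ≈ 52 in⁴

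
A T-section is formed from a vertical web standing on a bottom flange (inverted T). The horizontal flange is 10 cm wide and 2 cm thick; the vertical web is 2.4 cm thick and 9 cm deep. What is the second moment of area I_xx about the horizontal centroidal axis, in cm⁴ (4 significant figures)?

I_xx ≈ 466.6 cm⁴

Decompose the section into non-overlapping parts with the origin at the bottom-left of its bounding rectangle.
Flange: 10 × 2, A = 20 cm², y = 1 cm, Ī = 6.66667 cm⁴.
Web: 2.4 × 9, A = 21.6 cm², y = 6.5 cm, Ī = 145.8 cm⁴.
Centroid: ȳ = ΣA·y / ΣA = 3.85577 cm.
Transfer each piece to the horizontal centroidal axis using Ī + A·d² with d = y − 3.85577:
  flange: d = -2.85577 cm → contributes +169.775 cm⁴
  web: d = 2.64423 cm → contributes +296.826 cm⁴
Total I = 466.601 cm⁴.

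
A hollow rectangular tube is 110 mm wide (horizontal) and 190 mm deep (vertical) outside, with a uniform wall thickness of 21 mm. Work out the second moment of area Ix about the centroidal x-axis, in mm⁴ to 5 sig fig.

Ix ≈ 4.4504 × 10⁷ mm⁴

Treat the section as a set of non-overlapping primitives; coordinates are from the bounding-box lower-left.
Outer rectangle: 110 × 190, A = 20 900 mm², y = 95 mm, Ī = 62 874 167 mm⁴.
Inner void (subtracted): 68 × 148, A = 10 064 mm², y = 95 mm, Ī = 18 370 155 mm⁴.
By symmetry the centroid is at mid-height, ȳ = 95 mm.
All pieces are centred on the centroidal x-axis, so I = ΣĪ (holes subtracted) = 44 504 012 mm⁴.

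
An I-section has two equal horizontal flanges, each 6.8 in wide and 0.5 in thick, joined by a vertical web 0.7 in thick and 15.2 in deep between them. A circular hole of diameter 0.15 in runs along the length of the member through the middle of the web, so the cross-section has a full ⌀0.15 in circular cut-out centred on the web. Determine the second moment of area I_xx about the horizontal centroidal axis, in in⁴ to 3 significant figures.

I_xx ≈ 624 in⁴

Treat the section as a set of non-overlapping primitives; coordinates are from the bounding-box lower-left.
Bottom flange: 6.8 × 0.5, A = 3.4 in², y = 0.25 in, Ī = 0.070833 in⁴.
Web: 0.7 × 15.2, A = 10.64 in², y = 8.1 in, Ī = 204.86 in⁴.
Top flange: 6.8 × 0.5, A = 3.4 in², y = 15.95 in, Ī = 0.070833 in⁴.
Hole (subtracted): ⌀0.15, A = 0.017671 in², y = 8.1 in, Ī = 0.00002485 in⁴.
By symmetry the centroid is at mid-height, ȳ = 8.1 in.
Transfer each piece to the horizontal centroidal axis using Ī + A·d² with d = y − 8.1:
  bottom flange: d = -7.85 in → contributes +209.59 in⁴
  web: d = 0 in → contributes +204.86 in⁴
  top flange: d = 7.85 in → contributes +209.59 in⁴
  hole: d = 0 in → contributes −0.00002485 in⁴
Total I = 624.03 in⁴.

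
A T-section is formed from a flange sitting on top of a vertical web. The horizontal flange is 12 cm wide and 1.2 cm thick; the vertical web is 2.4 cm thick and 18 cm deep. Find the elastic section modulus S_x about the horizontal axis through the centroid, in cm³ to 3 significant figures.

Decompose the section into non-overlapping parts with the origin at the bottom-left of its bounding rectangle.
Flange: 12 × 1.2, A = 14.4 cm², y = 18.6 cm, Ī = 1.728 cm⁴.
Web: 2.4 × 18, A = 43.2 cm², y = 9 cm, Ī = 1166.4 cm⁴.
Centroid: ȳ = ΣA·y / ΣA = 11.4 cm.
Transfer each piece to the horizontal axis through the centroid using Ī + A·d² with d = y − 11.4:
  flange: d = 7.2 cm → contributes +748.22 cm⁴
  web: d = -2.4 cm → contributes +1415.2 cm⁴
Total I = 2163.5 cm⁴.
Extreme fibre distance c = 11.4 cm; S = I/c = 189.78 cm³.

S_x ≈ 190 cm³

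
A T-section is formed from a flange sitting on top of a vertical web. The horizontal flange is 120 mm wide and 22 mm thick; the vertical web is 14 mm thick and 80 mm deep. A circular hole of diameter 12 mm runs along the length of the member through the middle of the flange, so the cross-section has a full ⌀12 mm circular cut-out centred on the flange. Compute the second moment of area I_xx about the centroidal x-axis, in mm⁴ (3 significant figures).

I_xx ≈ 2.72 × 10⁶ mm⁴

Treat the section as a set of non-overlapping primitives; coordinates are from the bounding-box lower-left.
Flange: 120 × 22, A = 2 640 mm², y = 91 mm, Ī = 106 480 mm⁴.
Web: 14 × 80, A = 1 120 mm², y = 40 mm, Ī = 597 333 mm⁴.
Hole (subtracted): ⌀12, A = 113.1 mm², y = 91 mm, Ī = 1017.9 mm⁴.
Centroid: ȳ = ΣA·y / ΣA = 75.337 mm.
Transfer each piece to the centroidal x-axis using Ī + A·d² with d = y − 75.337:
  flange: d = 15.663 mm → contributes +754 117 mm⁴
  web: d = -35.337 mm → contributes +1 995 913 mm⁴
  hole: d = 15.663 mm → contributes −28 763 mm⁴
Total I = 2 721 267 mm⁴.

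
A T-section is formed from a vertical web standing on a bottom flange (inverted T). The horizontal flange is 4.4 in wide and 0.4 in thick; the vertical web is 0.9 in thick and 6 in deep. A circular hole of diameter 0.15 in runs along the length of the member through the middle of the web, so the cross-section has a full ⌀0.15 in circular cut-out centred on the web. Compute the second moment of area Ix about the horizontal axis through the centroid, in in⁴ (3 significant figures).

Decompose the section into non-overlapping parts with the origin at the bottom-left of its bounding rectangle.
Flange: 4.4 × 0.4, A = 1.76 in², y = 0.2 in, Ī = 0.023467 in⁴.
Web: 0.9 × 6, A = 5.4 in², y = 3.4 in, Ī = 16.2 in⁴.
Hole (subtracted): ⌀0.15, A = 0.017671 in², y = 3.4 in, Ī = 0.00002485 in⁴.
Centroid: ȳ = ΣA·y / ΣA = 2.6115 in.
Transfer each piece to the horizontal axis through the centroid using Ī + A·d² with d = y − 2.6115:
  flange: d = -2.4115 in → contributes +10.258 in⁴
  web: d = 0.78854 in → contributes +19.558 in⁴
  hole: d = 0.78854 in → contributes −0.011013 in⁴
Total I = 29.805 in⁴.

Ix ≈ 29.8 in⁴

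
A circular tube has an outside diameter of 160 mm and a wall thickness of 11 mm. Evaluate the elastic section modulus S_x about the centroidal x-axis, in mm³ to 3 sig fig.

S_x ≈ 1.80 × 10⁵ mm³

Split into non-overlapping primitives; take the origin at the lower-left of the bounding box.
Outer circle: ⌀160, A = 20 106 mm², y = 80 mm, Ī = 32 169 909 mm⁴.
Bore (subtracted): ⌀138, A = 14 957 mm², y = 80 mm, Ī = 17 802 715 mm⁴.
By symmetry the centroid is at mid-height, ȳ = 80 mm.
All pieces are centred on the centroidal x-axis, so I = ΣĪ (holes subtracted) = 14 367 194 mm⁴.
Extreme fibre distance c = 80 mm; S = I/c = 179 590 mm³.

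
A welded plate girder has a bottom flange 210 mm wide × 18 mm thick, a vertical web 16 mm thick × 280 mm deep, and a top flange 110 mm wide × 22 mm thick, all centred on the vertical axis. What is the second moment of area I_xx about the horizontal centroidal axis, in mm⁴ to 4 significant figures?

I_xx ≈ 1.649 × 10⁸ mm⁴

Decompose the section into non-overlapping parts with the origin at the bottom-left of its bounding rectangle.
Bottom plate: 210 × 18, A = 3 780 mm², y = 9 mm, Ī = 102 060 mm⁴.
Web plate: 16 × 280, A = 4 480 mm², y = 158 mm, Ī = 29 269 333 mm⁴.
Top plate: 110 × 22, A = 2 420 mm², y = 309 mm, Ī = 97606.7 mm⁴.
Centroid: ȳ = ΣA·y / ΣA = 139.479 mm.
Transfer each piece to the horizontal centroidal axis using Ī + A·d² with d = y − 139.479:
  bottom plate: d = -130.479 mm → contributes +64 456 084 mm⁴
  web plate: d = 18.5206 mm → contributes +30 806 030 mm⁴
  top plate: d = 169.521 mm → contributes +69 641 712 mm⁴
Total I = 164 903 825 mm⁴.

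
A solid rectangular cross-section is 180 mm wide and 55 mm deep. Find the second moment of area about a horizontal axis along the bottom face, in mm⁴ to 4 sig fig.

I_base ≈ 9.983 × 10⁶ mm⁴

The section: 180 × 55, A = 9 900 mm², y = 27.5 mm, Ī = 2 495 625 mm⁴.
Transfer it to a horizontal axis along the bottom face using Ī + A·d² with d = y − 0:
  the section: d = 27.5 mm → contributes +9 982 500 mm⁴
Total I = 9 982 500 mm⁴.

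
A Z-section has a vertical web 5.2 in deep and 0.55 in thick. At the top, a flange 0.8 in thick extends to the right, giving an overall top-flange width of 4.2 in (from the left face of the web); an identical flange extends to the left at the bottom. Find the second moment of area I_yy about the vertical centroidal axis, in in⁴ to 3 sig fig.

I_yy ≈ 32.3 in⁴

Decompose the section into non-overlapping parts with the origin at the bottom-left of its bounding rectangle.
Web: 0.55 × 5.2, A = 2.86 in², x = 3.925 in, Ī = 0.072096 in⁴.
Top flange (beyond web): 3.65 × 0.8, A = 2.92 in², x = 6.025 in, Ī = 3.2418 in⁴.
Bottom flange (beyond web): 3.65 × 0.8, A = 2.92 in², x = 1.825 in, Ī = 3.2418 in⁴.
Centroid: x̄ = ΣA·x / ΣA = 3.925 in.
Transfer each piece to the vertical centroidal axis using Ī + A·d² with d = x − 3.925:
  web: d = 0 in → contributes +0.072096 in⁴
  top flange (beyond web): d = 2.1 in → contributes +16.119 in⁴
  bottom flange (beyond web): d = -2.1 in → contributes +16.119 in⁴
Total I = 32.31 in⁴.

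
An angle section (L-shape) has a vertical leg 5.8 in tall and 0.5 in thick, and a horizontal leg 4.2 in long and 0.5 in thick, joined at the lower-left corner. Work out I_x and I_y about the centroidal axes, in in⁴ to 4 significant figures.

I_x ≈ 16.10 in⁴, I_y ≈ 7.152 in⁴

Split into non-overlapping primitives; take the origin at the lower-left of the bounding box.
Vertical leg: 0.5 × 5.8, A = 2.9 in², y = 2.9 in, Ī = 8.12967 in⁴.
Horizontal leg (remainder): 3.7 × 0.5, A = 1.85 in², y = 0.25 in, Ī = 0.0385417 in⁴.
Centroid: ȳ = ΣA·y / ΣA = 1.86789 in.
Transfer each piece to the centroidal x-axis using Ī + A·d² with d = y − 1.86789:
  vertical leg: d = 1.03211 in → contributes +11.2189 in⁴
  horizontal leg (remainder): d = -1.61789 in → contributes +4.88107 in⁴
Total I = 16.0999 in⁴.
For the y-axis: x̄ = 1.06789 in.
Repeating about the centroidal y-axis gives I_y = 7.15194 in⁴.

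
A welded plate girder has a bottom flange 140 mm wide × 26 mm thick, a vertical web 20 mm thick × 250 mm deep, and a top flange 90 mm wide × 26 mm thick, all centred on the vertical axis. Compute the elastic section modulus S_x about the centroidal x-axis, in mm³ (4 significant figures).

S_x ≈ 8.207 × 10⁵ mm³

Split into non-overlapping primitives; take the origin at the lower-left of the bounding box.
Bottom plate: 140 × 26, A = 3 640 mm², y = 13 mm, Ī = 205 053 mm⁴.
Web plate: 20 × 250, A = 5 000 mm², y = 151 mm, Ī = 26 041 667 mm⁴.
Top plate: 90 × 26, A = 2 340 mm², y = 289 mm, Ī = 131 820 mm⁴.
Centroid: ȳ = ΣA·y / ΣA = 134.661 mm.
Transfer each piece to the centroidal x-axis using Ī + A·d² with d = y − 134.661:
  bottom plate: d = -121.661 mm → contributes +54 082 324 mm⁴
  web plate: d = 16.3388 mm → contributes +27 376 448 mm⁴
  top plate: d = 154.339 mm → contributes +55 871 707 mm⁴
Total I = 137 330 480 mm⁴.
Extreme fibre distance c = 167.339 mm; S = I/c = 820 673 mm³.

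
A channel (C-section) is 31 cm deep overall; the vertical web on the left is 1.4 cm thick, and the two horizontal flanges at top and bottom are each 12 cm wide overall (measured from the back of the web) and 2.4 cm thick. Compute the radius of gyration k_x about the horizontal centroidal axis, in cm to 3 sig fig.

k_x ≈ 12.1 cm

Decompose the section into non-overlapping parts with the origin at the bottom-left of its bounding rectangle.
Web: 1.4 × 31, A = 43.4 cm², y = 15.5 cm, Ī = 3475.6 cm⁴.
Top flange (beyond web): 10.6 × 2.4, A = 25.44 cm², y = 29.8 cm, Ī = 12.211 cm⁴.
Bottom flange (beyond web): 10.6 × 2.4, A = 25.44 cm², y = 1.2 cm, Ī = 12.211 cm⁴.
By symmetry the centroid is at mid-height, ȳ = 15.5 cm.
Transfer each piece to the horizontal centroidal axis using Ī + A·d² with d = y − 15.5:
  web: d = 0 cm → contributes +3475.6 cm⁴
  top flange (beyond web): d = 14.3 cm → contributes +5214.4 cm⁴
  bottom flange (beyond web): d = -14.3 cm → contributes +5214.4 cm⁴
Total I = 13 904 cm⁴.
Radius of gyration: k = √(I/A) = √(13 904 / 94.28) = 12.144 cm.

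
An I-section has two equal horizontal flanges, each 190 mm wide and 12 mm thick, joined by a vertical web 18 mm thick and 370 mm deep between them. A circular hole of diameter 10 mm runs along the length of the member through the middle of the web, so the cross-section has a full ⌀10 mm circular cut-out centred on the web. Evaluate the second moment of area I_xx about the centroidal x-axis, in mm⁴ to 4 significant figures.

I_xx ≈ 2.424 × 10⁸ mm⁴

Treat the section as a set of non-overlapping primitives; coordinates are from the bounding-box lower-left.
Bottom flange: 190 × 12, A = 2 280 mm², y = 6 mm, Ī = 27 360 mm⁴.
Web: 18 × 370, A = 6 660 mm², y = 197 mm, Ī = 75 979 500 mm⁴.
Top flange: 190 × 12, A = 2 280 mm², y = 388 mm, Ī = 27 360 mm⁴.
Hole (subtracted): ⌀10, A = 78.5398 mm², y = 197 mm, Ī = 490.874 mm⁴.
By symmetry the centroid is at mid-height, ȳ = 197 mm.
Transfer each piece to the centroidal x-axis using Ī + A·d² with d = y − 197:
  bottom flange: d = -191 mm → contributes +83 204 040 mm⁴
  web: d = 0 mm → contributes +75 979 500 mm⁴
  top flange: d = 191 mm → contributes +83 204 040 mm⁴
  hole: d = 0 mm → contributes −490.874 mm⁴
Total I = 242 387 089 mm⁴.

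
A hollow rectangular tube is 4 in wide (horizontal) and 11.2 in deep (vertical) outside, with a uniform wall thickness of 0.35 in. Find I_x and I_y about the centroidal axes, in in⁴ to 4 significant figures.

Split into non-overlapping primitives; take the origin at the lower-left of the bounding box.
Outer rectangle: 4 × 11.2, A = 44.8 in², y = 5.6 in, Ī = 468.309 in⁴.
Inner void (subtracted): 3.3 × 10.5, A = 34.65 in², y = 5.6 in, Ī = 318.347 in⁴.
By symmetry the centroid is at mid-height, ȳ = 5.6 in.
All pieces are centred on the centroidal x-axis, so I = ΣĪ (holes subtracted) = 149.962 in⁴.
Repeating about the centroidal y-axis gives I_y = 28.2885 in⁴.

I_x ≈ 150.0 in⁴, I_y ≈ 28.29 in⁴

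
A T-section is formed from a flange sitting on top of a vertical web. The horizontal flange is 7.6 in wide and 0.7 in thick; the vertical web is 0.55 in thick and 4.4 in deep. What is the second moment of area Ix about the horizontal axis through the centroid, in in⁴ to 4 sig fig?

Ix ≈ 14.94 in⁴

Split into non-overlapping primitives; take the origin at the lower-left of the bounding box.
Flange: 7.6 × 0.7, A = 5.32 in², y = 4.75 in, Ī = 0.217233 in⁴.
Web: 0.55 × 4.4, A = 2.42 in², y = 2.2 in, Ī = 3.90427 in⁴.
Centroid: ȳ = ΣA·y / ΣA = 3.95271 in.
Transfer each piece to the horizontal axis through the centroid using Ī + A·d² with d = y − 3.95271:
  flange: d = 0.797287 in → contributes +3.59898 in⁴
  web: d = -1.75271 in → contributes +11.3385 in⁴
Total I = 14.9375 in⁴.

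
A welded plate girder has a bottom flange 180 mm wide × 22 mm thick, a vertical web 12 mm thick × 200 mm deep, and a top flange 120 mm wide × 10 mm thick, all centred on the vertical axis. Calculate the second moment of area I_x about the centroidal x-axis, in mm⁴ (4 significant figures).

Split into non-overlapping primitives; take the origin at the lower-left of the bounding box.
Bottom plate: 180 × 22, A = 3 960 mm², y = 11 mm, Ī = 159 720 mm⁴.
Web plate: 12 × 200, A = 2 400 mm², y = 122 mm, Ī = 8 000 000 mm⁴.
Top plate: 120 × 10, A = 1 200 mm², y = 227 mm, Ī = 10 000 mm⁴.
Centroid: ȳ = ΣA·y / ΣA = 80.5238 mm.
Transfer each piece to the centroidal x-axis using Ī + A·d² with d = y − 80.5238:
  bottom plate: d = -69.5238 mm → contributes +19 300 618 mm⁴
  web plate: d = 41.4762 mm → contributes +12 128 659 mm⁴
  top plate: d = 146.476 mm → contributes +25 756 329 mm⁴
Total I = 57 185 606 mm⁴.

I_x ≈ 5.719 × 10⁷ mm⁴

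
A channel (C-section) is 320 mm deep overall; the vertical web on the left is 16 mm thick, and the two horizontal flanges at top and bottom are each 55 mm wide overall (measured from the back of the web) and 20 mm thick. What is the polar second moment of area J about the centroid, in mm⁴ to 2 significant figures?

Break the section into simple shapes (no overlaps), measuring from the bottom-left corner of the bounding box.
Web: 16 × 320, A = 5 120 mm², y = 160 mm, Ī = 43 690 667 mm⁴.
Top flange (beyond web): 39 × 20, A = 780 mm², y = 310 mm, Ī = 26 000 mm⁴.
Bottom flange (beyond web): 39 × 20, A = 780 mm², y = 10 mm, Ī = 26 000 mm⁴.
By symmetry the centroid is at mid-height, ȳ = 160 mm.
Transfer each piece to the centroidal x-axis using Ī + A·d² with d = y − 160:
  web: d = 0 mm → contributes +43 690 667 mm⁴
  top flange (beyond web): d = 150 mm → contributes +17 576 000 mm⁴
  bottom flange (beyond web): d = -150 mm → contributes +17 576 000 mm⁴
Total I = 78 842 667 mm⁴.
For the y-axis: x̄ = 14.42 mm.
Repeating about the centroidal y-axis gives I_y = 1 211 196 mm⁴.
Polar second moment: J = I_x + I_y = 80 053 863 mm⁴.

J ≈ 8.0 × 10⁷ mm⁴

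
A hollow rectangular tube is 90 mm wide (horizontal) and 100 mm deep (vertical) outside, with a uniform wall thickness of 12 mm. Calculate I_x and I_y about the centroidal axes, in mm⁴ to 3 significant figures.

Break the section into simple shapes (no overlaps), measuring from the bottom-left corner of the bounding box.
Outer rectangle: 90 × 100, A = 9 000 mm², y = 50 mm, Ī = 7 500 000 mm⁴.
Inner void (subtracted): 66 × 76, A = 5 016 mm², y = 50 mm, Ī = 2 414 368 mm⁴.
By symmetry the centroid is at mid-height, ȳ = 50 mm.
All pieces are centred on the centroidal x-axis, so I = ΣĪ (holes subtracted) = 5 085 632 mm⁴.
Repeating about the centroidal y-axis gives I_y = 4 254 192 mm⁴.

I_x ≈ 5.09 × 10⁶ mm⁴, I_y ≈ 4.25 × 10⁶ mm⁴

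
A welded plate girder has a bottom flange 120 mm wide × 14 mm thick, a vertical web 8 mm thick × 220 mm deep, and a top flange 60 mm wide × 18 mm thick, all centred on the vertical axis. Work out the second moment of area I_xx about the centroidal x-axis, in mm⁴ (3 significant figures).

Decompose the section into non-overlapping parts with the origin at the bottom-left of its bounding rectangle.
Bottom plate: 120 × 14, A = 1 680 mm², y = 7 mm, Ī = 27 440 mm⁴.
Web plate: 8 × 220, A = 1 760 mm², y = 124 mm, Ī = 7 098 667 mm⁴.
Top plate: 60 × 18, A = 1 080 mm², y = 243 mm, Ī = 29 160 mm⁴.
Centroid: ȳ = ΣA·y / ΣA = 108.95 mm.
Transfer each piece to the centroidal x-axis using Ī + A·d² with d = y − 108.95:
  bottom plate: d = -101.95 mm → contributes +17 487 967 mm⁴
  web plate: d = 15.053 mm → contributes +7 497 475 mm⁴
  top plate: d = 134.05 mm → contributes +19 437 012 mm⁴
Total I = 44 422 454 mm⁴.

I_xx ≈ 4.44 × 10⁷ mm⁴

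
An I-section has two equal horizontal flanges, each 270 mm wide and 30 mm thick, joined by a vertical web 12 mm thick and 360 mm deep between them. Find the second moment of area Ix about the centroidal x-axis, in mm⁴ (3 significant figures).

Treat the section as a set of non-overlapping primitives; coordinates are from the bounding-box lower-left.
Bottom flange: 270 × 30, A = 8 100 mm², y = 15 mm, Ī = 607 500 mm⁴.
Web: 12 × 360, A = 4 320 mm², y = 210 mm, Ī = 46 656 000 mm⁴.
Top flange: 270 × 30, A = 8 100 mm², y = 405 mm, Ī = 607 500 mm⁴.
By symmetry the centroid is at mid-height, ȳ = 210 mm.
Transfer each piece to the centroidal x-axis using Ī + A·d² with d = y − 210:
  bottom flange: d = -195 mm → contributes +308 610 000 mm⁴
  web: d = 0 mm → contributes +46 656 000 mm⁴
  top flange: d = 195 mm → contributes +308 610 000 mm⁴
Total I = 663 876 000 mm⁴.

Ix ≈ 6.64 × 10⁸ mm⁴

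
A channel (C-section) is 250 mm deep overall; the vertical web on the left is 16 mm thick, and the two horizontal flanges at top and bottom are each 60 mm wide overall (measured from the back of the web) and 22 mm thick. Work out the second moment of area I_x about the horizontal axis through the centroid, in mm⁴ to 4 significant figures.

Decompose the section into non-overlapping parts with the origin at the bottom-left of its bounding rectangle.
Web: 16 × 250, A = 4 000 mm², y = 125 mm, Ī = 20 833 333 mm⁴.
Top flange (beyond web): 44 × 22, A = 968 mm², y = 239 mm, Ī = 39042.7 mm⁴.
Bottom flange (beyond web): 44 × 22, A = 968 mm², y = 11 mm, Ī = 39042.7 mm⁴.
By symmetry the centroid is at mid-height, ȳ = 125 mm.
Transfer each piece to the horizontal axis through the centroid using Ī + A·d² with d = y − 125:
  web: d = 0 mm → contributes +20 833 333 mm⁴
  top flange (beyond web): d = 114 mm → contributes +12 619 171 mm⁴
  bottom flange (beyond web): d = -114 mm → contributes +12 619 171 mm⁴
Total I = 46 071 675 mm⁴.

I_x ≈ 4.607 × 10⁷ mm⁴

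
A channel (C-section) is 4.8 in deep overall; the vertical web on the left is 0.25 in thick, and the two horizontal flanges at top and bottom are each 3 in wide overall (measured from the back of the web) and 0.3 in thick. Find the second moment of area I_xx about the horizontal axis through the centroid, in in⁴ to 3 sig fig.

Treat the section as a set of non-overlapping primitives; coordinates are from the bounding-box lower-left.
Web: 0.25 × 4.8, A = 1.2 in², y = 2.4 in, Ī = 2.304 in⁴.
Top flange (beyond web): 2.75 × 0.3, A = 0.825 in², y = 4.65 in, Ī = 0.0061875 in⁴.
Bottom flange (beyond web): 2.75 × 0.3, A = 0.825 in², y = 0.15 in, Ī = 0.0061875 in⁴.
By symmetry the centroid is at mid-height, ȳ = 2.4 in.
Transfer each piece to the horizontal axis through the centroid using Ī + A·d² with d = y − 2.4:
  web: d = 0 in → contributes +2.304 in⁴
  top flange (beyond web): d = 2.25 in → contributes +4.1828 in⁴
  bottom flange (beyond web): d = -2.25 in → contributes +4.1828 in⁴
Total I = 10.67 in⁴.

I_xx ≈ 10.7 in⁴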